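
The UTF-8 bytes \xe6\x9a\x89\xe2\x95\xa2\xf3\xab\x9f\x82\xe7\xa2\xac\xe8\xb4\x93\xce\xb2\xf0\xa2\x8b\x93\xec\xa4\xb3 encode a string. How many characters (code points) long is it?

Byte at offset 0: 0xE6 = 11100110 → 3-byte char (#1). Advance 3.
Byte at offset 3: 0xE2 = 11100010 → 3-byte char (#2). Advance 3.
Byte at offset 6: 0xF3 = 11110011 → 4-byte char (#3). Advance 4.
Byte at offset 10: 0xE7 = 11100111 → 3-byte char (#4). Advance 3.
Byte at offset 13: 0xE8 = 11101000 → 3-byte char (#5). Advance 3.
Byte at offset 16: 0xCE = 11001110 → 2-byte char (#6). Advance 2.
Byte at offset 18: 0xF0 = 11110000 → 4-byte char (#7). Advance 4.
Byte at offset 22: 0xEC = 11101100 → 3-byte char (#8). Advance 3.
Reached end at offset 25 after 8 code points.

8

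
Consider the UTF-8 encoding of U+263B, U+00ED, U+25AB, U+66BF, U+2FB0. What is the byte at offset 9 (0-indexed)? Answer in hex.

U+263B → 3-byte form E2 98 BB at offsets 0–2.
U+00ED → 2-byte form C3 AD at offsets 3–4.
U+25AB → 3-byte form E2 96 AB at offsets 5–7.
U+66BF → 3-byte form E6 9A BF at offsets 8–10.
Offset 9 falls in char 4's range; it's byte 2 of E6 9A BF = 0x9A.

0x9A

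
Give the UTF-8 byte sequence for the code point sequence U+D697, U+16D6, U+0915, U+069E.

ED 9A 97 E1 9B 96 E0 A4 95 DA 9E

U+D697: 3-byte form → ED 9A 97.
U+16D6: 3-byte form → E1 9B 96.
U+0915: 3-byte form → E0 A4 95.
U+069E: 2-byte form → DA 9E.
Concatenated (11 bytes): ED 9A 97 E1 9B 96 E0 A4 95 DA 9E.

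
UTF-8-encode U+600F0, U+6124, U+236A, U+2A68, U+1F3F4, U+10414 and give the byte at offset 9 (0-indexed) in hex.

0xAA

U+600F0 → 4-byte form F1 A0 83 B0 at offsets 0–3.
U+6124 → 3-byte form E6 84 A4 at offsets 4–6.
U+236A → 3-byte form E2 8D AA at offsets 7–9.
Offset 9 falls in char 3's range; it's byte 3 of E2 8D AA = 0xAA.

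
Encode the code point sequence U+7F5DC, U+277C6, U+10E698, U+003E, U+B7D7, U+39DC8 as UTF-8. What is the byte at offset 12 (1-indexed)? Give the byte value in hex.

0x98

1-indexed offset 12 is 0-indexed offset 11.
U+7F5DC → 4-byte form F1 BF 97 9C at offsets 0–3.
U+277C6 → 4-byte form F0 A7 9F 86 at offsets 4–7.
U+10E698 → 4-byte form F4 8E 9A 98 at offsets 8–11.
Offset 11 falls in char 3's range; it's byte 4 of F4 8E 9A 98 = 0x98.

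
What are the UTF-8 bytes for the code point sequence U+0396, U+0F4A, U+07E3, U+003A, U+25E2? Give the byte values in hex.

CE 96 E0 BD 8A DF A3 3A E2 97 A2

U+0396: 2-byte form → CE 96.
U+0F4A: 3-byte form → E0 BD 8A.
U+07E3: 2-byte form → DF A3.
U+003A: 1-byte form → 3A.
U+25E2: 3-byte form → E2 97 A2.
Concatenated (11 bytes): CE 96 E0 BD 8A DF A3 3A E2 97 A2.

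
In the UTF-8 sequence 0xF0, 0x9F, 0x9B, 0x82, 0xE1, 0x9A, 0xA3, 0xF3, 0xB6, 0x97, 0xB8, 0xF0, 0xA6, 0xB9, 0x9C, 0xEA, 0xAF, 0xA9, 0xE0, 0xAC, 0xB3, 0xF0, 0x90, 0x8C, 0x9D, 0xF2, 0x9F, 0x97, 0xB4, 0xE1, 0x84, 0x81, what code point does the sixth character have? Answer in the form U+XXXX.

U+0B33

Offset 0: leading byte 0xF0 = 11110000 → 4-byte char #1 = F0 9F 9B 82.
Offset 4: leading byte 0xE1 = 11100001 → 3-byte char #2 = E1 9A A3.
Offset 7: leading byte 0xF3 = 11110011 → 4-byte char #3 = F3 B6 97 B8.
Offset 11: leading byte 0xF0 = 11110000 → 4-byte char #4 = F0 A6 B9 9C.
Offset 15: leading byte 0xEA = 11101010 → 3-byte char #5 = EA AF A9.
Offset 18: leading byte 0xE0 = 11100000 → 3-byte char #6 = E0 AC B3.
Leading byte 0xE0 = 11100000 matches 1110xxxx → 3-byte sequence.
Byte 1: 0xE0 = 11100000, payload 0000 (4 bits).
Byte 2: 0xAC = 10101100 (10xxxxxx ✓), payload 101100.
Byte 3: 0xB3 = 10110011 (10xxxxxx ✓), payload 110011.
Concatenate: 0000101100110011 = 0xB33 (16 bits → U+0B33).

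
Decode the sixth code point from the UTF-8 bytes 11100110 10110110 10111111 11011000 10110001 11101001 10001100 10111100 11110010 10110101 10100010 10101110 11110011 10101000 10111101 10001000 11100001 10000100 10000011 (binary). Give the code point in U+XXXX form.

U+1103

Offset 0: leading byte 0xE6 = 11100110 → 3-byte char #1 = E6 B6 BF.
Offset 3: leading byte 0xD8 = 11011000 → 2-byte char #2 = D8 B1.
Offset 5: leading byte 0xE9 = 11101001 → 3-byte char #3 = E9 8C BC.
Offset 8: leading byte 0xF2 = 11110010 → 4-byte char #4 = F2 B5 A2 AE.
Offset 12: leading byte 0xF3 = 11110011 → 4-byte char #5 = F3 A8 BD 88.
Offset 16: leading byte 0xE1 = 11100001 → 3-byte char #6 = E1 84 83.
Leading byte 0xE1 = 11100001 matches 1110xxxx → 3-byte sequence.
Byte 1: 0xE1 = 11100001, payload 0001 (4 bits).
Byte 2: 0x84 = 10000100 (10xxxxxx ✓), payload 000100.
Byte 3: 0x83 = 10000011 (10xxxxxx ✓), payload 000011.
Concatenate: 0001000100000011 = 0x1103 (16 bits → U+1103).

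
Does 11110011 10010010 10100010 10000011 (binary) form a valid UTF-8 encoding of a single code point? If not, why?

Leading byte 0xF3 = 11110011 → 4-byte form.
Continuation bytes 0x92=10010010, 0xA2=10100010, 0x83=10000011 all match 10xxxxxx.
Decoded value 0xD2883 is ≥ 0x10000 (shortest form) and not a surrogate.

valid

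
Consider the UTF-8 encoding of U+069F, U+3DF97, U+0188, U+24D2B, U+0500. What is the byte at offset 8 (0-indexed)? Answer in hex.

0xF0

U+069F → 2-byte form DA 9F at offsets 0–1.
U+3DF97 → 4-byte form F0 BD BE 97 at offsets 2–5.
U+0188 → 2-byte form C6 88 at offsets 6–7.
U+24D2B → 4-byte form F0 A4 B4 AB at offsets 8–11.
Offset 8 falls in char 4's range; it's byte 1 of F0 A4 B4 AB = 0xF0.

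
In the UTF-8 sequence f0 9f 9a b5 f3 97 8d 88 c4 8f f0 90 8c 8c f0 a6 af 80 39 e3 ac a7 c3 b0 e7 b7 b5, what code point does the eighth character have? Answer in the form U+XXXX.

Offset 0: leading byte 0xF0 = 11110000 → 4-byte char #1 = F0 9F 9A B5.
Offset 4: leading byte 0xF3 = 11110011 → 4-byte char #2 = F3 97 8D 88.
Offset 8: leading byte 0xC4 = 11000100 → 2-byte char #3 = C4 8F.
Offset 10: leading byte 0xF0 = 11110000 → 4-byte char #4 = F0 90 8C 8C.
Offset 14: leading byte 0xF0 = 11110000 → 4-byte char #5 = F0 A6 AF 80.
Offset 18: leading byte 0x39 = 00111001 → 1-byte char #6 = 39.
Offset 19: leading byte 0xE3 = 11100011 → 3-byte char #7 = E3 AC A7.
Offset 22: leading byte 0xC3 = 11000011 → 2-byte char #8 = C3 B0.
Leading byte 0xC3 = 11000011 matches 110xxxxx → 2-byte sequence.
Byte 1: 0xC3 = 11000011, payload 00011 (5 bits).
Byte 2: 0xB0 = 10110000 (10xxxxxx ✓), payload 110000.
Concatenate: 00011110000 = 0xF0 (11 bits → U+00F0).

U+00F0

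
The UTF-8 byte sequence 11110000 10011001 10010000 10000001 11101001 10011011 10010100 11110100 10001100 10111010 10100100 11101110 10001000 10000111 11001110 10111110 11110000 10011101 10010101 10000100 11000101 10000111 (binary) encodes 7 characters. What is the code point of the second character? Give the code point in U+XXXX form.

Offset 0: leading byte 0xF0 = 11110000 → 4-byte char #1 = F0 99 90 81.
Offset 4: leading byte 0xE9 = 11101001 → 3-byte char #2 = E9 9B 94.
Leading byte 0xE9 = 11101001 matches 1110xxxx → 3-byte sequence.
Byte 1: 0xE9 = 11101001, payload 1001 (4 bits).
Byte 2: 0x9B = 10011011 (10xxxxxx ✓), payload 011011.
Byte 3: 0x94 = 10010100 (10xxxxxx ✓), payload 010100.
Concatenate: 1001011011010100 = 0x96D4 (16 bits → U+96D4).

U+96D4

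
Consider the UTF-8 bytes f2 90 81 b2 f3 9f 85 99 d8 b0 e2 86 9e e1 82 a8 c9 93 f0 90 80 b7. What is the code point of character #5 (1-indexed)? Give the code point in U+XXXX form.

U+10A8

Offset 0: leading byte 0xF2 = 11110010 → 4-byte char #1 = F2 90 81 B2.
Offset 4: leading byte 0xF3 = 11110011 → 4-byte char #2 = F3 9F 85 99.
Offset 8: leading byte 0xD8 = 11011000 → 2-byte char #3 = D8 B0.
Offset 10: leading byte 0xE2 = 11100010 → 3-byte char #4 = E2 86 9E.
Offset 13: leading byte 0xE1 = 11100001 → 3-byte char #5 = E1 82 A8.
Leading byte 0xE1 = 11100001 matches 1110xxxx → 3-byte sequence.
Byte 1: 0xE1 = 11100001, payload 0001 (4 bits).
Byte 2: 0x82 = 10000010 (10xxxxxx ✓), payload 000010.
Byte 3: 0xA8 = 10101000 (10xxxxxx ✓), payload 101000.
Concatenate: 0001000010101000 = 0x10A8 (16 bits → U+10A8).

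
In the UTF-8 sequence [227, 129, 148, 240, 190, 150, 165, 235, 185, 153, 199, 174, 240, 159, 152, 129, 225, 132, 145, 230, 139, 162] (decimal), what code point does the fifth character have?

Offset 0: leading byte 0xE3 = 11100011 → 3-byte char #1 = E3 81 94.
Offset 3: leading byte 0xF0 = 11110000 → 4-byte char #2 = F0 BE 96 A5.
Offset 7: leading byte 0xEB = 11101011 → 3-byte char #3 = EB B9 99.
Offset 10: leading byte 0xC7 = 11000111 → 2-byte char #4 = C7 AE.
Offset 12: leading byte 0xF0 = 11110000 → 4-byte char #5 = F0 9F 98 81.
Leading byte 0xF0 = 11110000 matches 11110xxx → 4-byte sequence.
Byte 1: 0xF0 = 11110000, payload 000 (3 bits).
Byte 2: 0x9F = 10011111 (10xxxxxx ✓), payload 011111.
Byte 3: 0x98 = 10011000 (10xxxxxx ✓), payload 011000.
Byte 4: 0x81 = 10000001 (10xxxxxx ✓), payload 000001.
Concatenate: 000011111011000000001 = 0x1F601 (21 bits → U+1F601).

U+1F601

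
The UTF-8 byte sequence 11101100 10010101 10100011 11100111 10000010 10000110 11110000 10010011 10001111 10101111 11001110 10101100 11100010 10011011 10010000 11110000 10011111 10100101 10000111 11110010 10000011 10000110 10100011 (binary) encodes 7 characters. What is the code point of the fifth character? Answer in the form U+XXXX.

U+26D0

Offset 0: leading byte 0xEC = 11101100 → 3-byte char #1 = EC 95 A3.
Offset 3: leading byte 0xE7 = 11100111 → 3-byte char #2 = E7 82 86.
Offset 6: leading byte 0xF0 = 11110000 → 4-byte char #3 = F0 93 8F AF.
Offset 10: leading byte 0xCE = 11001110 → 2-byte char #4 = CE AC.
Offset 12: leading byte 0xE2 = 11100010 → 3-byte char #5 = E2 9B 90.
Leading byte 0xE2 = 11100010 matches 1110xxxx → 3-byte sequence.
Byte 1: 0xE2 = 11100010, payload 0010 (4 bits).
Byte 2: 0x9B = 10011011 (10xxxxxx ✓), payload 011011.
Byte 3: 0x90 = 10010000 (10xxxxxx ✓), payload 010000.
Concatenate: 0010011011010000 = 0x26D0 (16 bits → U+26D0).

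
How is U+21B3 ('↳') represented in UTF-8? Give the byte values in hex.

U+21B3 = 0x21B3 = 8627 decimal. In range U+0800–U+FFFF → 3-byte form: 1110xxxx 10xxxxxx 10xxxxxx.
Binary (16 bits): 0010000110110011.
Split 4+6+6: 0010 | 000110 | 110011.
Byte 1: 11100010 = 0xE2.
Byte 2: 10000110 = 0x86.
Byte 3: 10110011 = 0xB3.

E2 86 B3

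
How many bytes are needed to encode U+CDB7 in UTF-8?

3

U+CDB7 = 0xCDB7. UTF-8 uses 1 byte below 0x80, 2 below 0x800, 3 below 0x10000, 4 up to 0x10FFFF. 0xCDB7 is in U+0800–U+FFFF → 3 bytes.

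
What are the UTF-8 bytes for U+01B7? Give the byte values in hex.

C6 B7

U+01B7 = 0x1B7 = 439 decimal. In range U+0080–U+07FF → 2-byte form: 110xxxxx 10xxxxxx.
Binary (11 bits): 00110110111.
Split 5+6: 00110 | 110111.
Byte 1: 11000110 = 0xC6.
Byte 2: 10110111 = 0xB7.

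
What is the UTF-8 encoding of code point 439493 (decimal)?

U+6B4C5 = 0x6B4C5 = 439493 decimal. In range U+10000–U+10FFFF → 4-byte form: 11110xxx 10xxxxxx 10xxxxxx 10xxxxxx.
Binary (21 bits): 001101011010011000101.
Split 3+6+6+6: 001 | 101011 | 010011 | 000101.
Byte 1: 11110001 = 0xF1.
Byte 2: 10101011 = 0xAB.
Byte 3: 10010011 = 0x93.
Byte 4: 10000101 = 0x85.

F1 AB 93 85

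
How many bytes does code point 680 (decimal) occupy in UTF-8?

U+02A8 = 0x2A8. UTF-8 uses 1 byte below 0x80, 2 below 0x800, 3 below 0x10000, 4 up to 0x10FFFF. 0x2A8 is in U+0080–U+07FF → 2 bytes.

2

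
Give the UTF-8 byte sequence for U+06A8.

U+06A8 = 0x6A8 = 1704 decimal. In range U+0080–U+07FF → 2-byte form: 110xxxxx 10xxxxxx.
Binary (11 bits): 11010101000.
Split 5+6: 11010 | 101000.
Byte 1: 11011010 = 0xDA.
Byte 2: 10101000 = 0xA8.

DA A8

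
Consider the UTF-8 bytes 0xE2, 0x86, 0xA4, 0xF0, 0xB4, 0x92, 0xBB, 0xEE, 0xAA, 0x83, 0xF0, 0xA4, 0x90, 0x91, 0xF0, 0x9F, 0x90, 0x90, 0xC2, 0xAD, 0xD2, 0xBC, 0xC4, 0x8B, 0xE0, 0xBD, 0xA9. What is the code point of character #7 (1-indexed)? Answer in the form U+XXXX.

U+04BC

Offset 0: leading byte 0xE2 = 11100010 → 3-byte char #1 = E2 86 A4.
Offset 3: leading byte 0xF0 = 11110000 → 4-byte char #2 = F0 B4 92 BB.
Offset 7: leading byte 0xEE = 11101110 → 3-byte char #3 = EE AA 83.
Offset 10: leading byte 0xF0 = 11110000 → 4-byte char #4 = F0 A4 90 91.
Offset 14: leading byte 0xF0 = 11110000 → 4-byte char #5 = F0 9F 90 90.
Offset 18: leading byte 0xC2 = 11000010 → 2-byte char #6 = C2 AD.
Offset 20: leading byte 0xD2 = 11010010 → 2-byte char #7 = D2 BC.
Leading byte 0xD2 = 11010010 matches 110xxxxx → 2-byte sequence.
Byte 1: 0xD2 = 11010010, payload 10010 (5 bits).
Byte 2: 0xBC = 10111100 (10xxxxxx ✓), payload 111100.
Concatenate: 10010111100 = 0x4BC (11 bits → U+04BC).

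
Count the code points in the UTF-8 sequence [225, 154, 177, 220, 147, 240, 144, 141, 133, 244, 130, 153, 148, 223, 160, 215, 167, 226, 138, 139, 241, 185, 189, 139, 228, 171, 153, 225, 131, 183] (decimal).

10

Byte at offset 0: 0xE1 = 11100001 → 3-byte char (#1). Advance 3.
Byte at offset 3: 0xDC = 11011100 → 2-byte char (#2). Advance 2.
Byte at offset 5: 0xF0 = 11110000 → 4-byte char (#3). Advance 4.
Byte at offset 9: 0xF4 = 11110100 → 4-byte char (#4). Advance 4.
Byte at offset 13: 0xDF = 11011111 → 2-byte char (#5). Advance 2.
Byte at offset 15: 0xD7 = 11010111 → 2-byte char (#6). Advance 2.
Byte at offset 17: 0xE2 = 11100010 → 3-byte char (#7). Advance 3.
Byte at offset 20: 0xF1 = 11110001 → 4-byte char (#8). Advance 4.
Byte at offset 24: 0xE4 = 11100100 → 3-byte char (#9). Advance 3.
Byte at offset 27: 0xE1 = 11100001 → 3-byte char (#10). Advance 3.
Reached end at offset 30 after 10 code points.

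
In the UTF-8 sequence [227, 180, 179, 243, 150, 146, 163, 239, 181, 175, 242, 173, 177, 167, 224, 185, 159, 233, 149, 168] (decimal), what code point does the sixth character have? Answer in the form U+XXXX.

U+9568

Offset 0: leading byte 0xE3 = 11100011 → 3-byte char #1 = E3 B4 B3.
Offset 3: leading byte 0xF3 = 11110011 → 4-byte char #2 = F3 96 92 A3.
Offset 7: leading byte 0xEF = 11101111 → 3-byte char #3 = EF B5 AF.
Offset 10: leading byte 0xF2 = 11110010 → 4-byte char #4 = F2 AD B1 A7.
Offset 14: leading byte 0xE0 = 11100000 → 3-byte char #5 = E0 B9 9F.
Offset 17: leading byte 0xE9 = 11101001 → 3-byte char #6 = E9 95 A8.
Leading byte 0xE9 = 11101001 matches 1110xxxx → 3-byte sequence.
Byte 1: 0xE9 = 11101001, payload 1001 (4 bits).
Byte 2: 0x95 = 10010101 (10xxxxxx ✓), payload 010101.
Byte 3: 0xA8 = 10101000 (10xxxxxx ✓), payload 101000.
Concatenate: 1001010101101000 = 0x9568 (16 bits → U+9568).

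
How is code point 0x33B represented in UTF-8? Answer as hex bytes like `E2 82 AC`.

CC BB

U+033B = 0x33B = 827 decimal. In range U+0080–U+07FF → 2-byte form: 110xxxxx 10xxxxxx.
Binary (11 bits): 01100111011.
Split 5+6: 01100 | 111011.
Byte 1: 11001100 = 0xCC.
Byte 2: 10111011 = 0xBB.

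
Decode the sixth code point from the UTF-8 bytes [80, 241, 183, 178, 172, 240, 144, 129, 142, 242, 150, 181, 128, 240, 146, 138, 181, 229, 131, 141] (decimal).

Offset 0: leading byte 0x50 = 01010000 → 1-byte char #1 = 50.
Offset 1: leading byte 0xF1 = 11110001 → 4-byte char #2 = F1 B7 B2 AC.
Offset 5: leading byte 0xF0 = 11110000 → 4-byte char #3 = F0 90 81 8E.
Offset 9: leading byte 0xF2 = 11110010 → 4-byte char #4 = F2 96 B5 80.
Offset 13: leading byte 0xF0 = 11110000 → 4-byte char #5 = F0 92 8A B5.
Offset 17: leading byte 0xE5 = 11100101 → 3-byte char #6 = E5 83 8D.
Leading byte 0xE5 = 11100101 matches 1110xxxx → 3-byte sequence.
Byte 1: 0xE5 = 11100101, payload 0101 (4 bits).
Byte 2: 0x83 = 10000011 (10xxxxxx ✓), payload 000011.
Byte 3: 0x8D = 10001101 (10xxxxxx ✓), payload 001101.
Concatenate: 0101000011001101 = 0x50CD (16 bits → U+50CD).

U+50CD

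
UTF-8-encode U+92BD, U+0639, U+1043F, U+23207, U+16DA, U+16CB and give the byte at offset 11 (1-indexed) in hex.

0xA3

1-indexed offset 11 is 0-indexed offset 10.
U+92BD → 3-byte form E9 8A BD at offsets 0–2.
U+0639 → 2-byte form D8 B9 at offsets 3–4.
U+1043F → 4-byte form F0 90 90 BF at offsets 5–8.
U+23207 → 4-byte form F0 A3 88 87 at offsets 9–12.
Offset 10 falls in char 4's range; it's byte 2 of F0 A3 88 87 = 0xA3.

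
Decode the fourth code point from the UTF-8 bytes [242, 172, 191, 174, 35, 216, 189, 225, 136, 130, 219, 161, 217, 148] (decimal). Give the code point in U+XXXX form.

Offset 0: leading byte 0xF2 = 11110010 → 4-byte char #1 = F2 AC BF AE.
Offset 4: leading byte 0x23 = 00100011 → 1-byte char #2 = 23.
Offset 5: leading byte 0xD8 = 11011000 → 2-byte char #3 = D8 BD.
Offset 7: leading byte 0xE1 = 11100001 → 3-byte char #4 = E1 88 82.
Leading byte 0xE1 = 11100001 matches 1110xxxx → 3-byte sequence.
Byte 1: 0xE1 = 11100001, payload 0001 (4 bits).
Byte 2: 0x88 = 10001000 (10xxxxxx ✓), payload 001000.
Byte 3: 0x82 = 10000010 (10xxxxxx ✓), payload 000010.
Concatenate: 0001001000000010 = 0x1202 (16 bits → U+1202).

U+1202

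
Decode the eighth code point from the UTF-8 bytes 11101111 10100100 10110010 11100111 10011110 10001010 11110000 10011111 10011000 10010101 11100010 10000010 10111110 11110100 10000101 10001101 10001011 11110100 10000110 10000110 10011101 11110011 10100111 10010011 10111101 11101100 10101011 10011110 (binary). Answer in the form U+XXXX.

U+CADE

Offset 0: leading byte 0xEF = 11101111 → 3-byte char #1 = EF A4 B2.
Offset 3: leading byte 0xE7 = 11100111 → 3-byte char #2 = E7 9E 8A.
Offset 6: leading byte 0xF0 = 11110000 → 4-byte char #3 = F0 9F 98 95.
Offset 10: leading byte 0xE2 = 11100010 → 3-byte char #4 = E2 82 BE.
Offset 13: leading byte 0xF4 = 11110100 → 4-byte char #5 = F4 85 8D 8B.
Offset 17: leading byte 0xF4 = 11110100 → 4-byte char #6 = F4 86 86 9D.
Offset 21: leading byte 0xF3 = 11110011 → 4-byte char #7 = F3 A7 93 BD.
Offset 25: leading byte 0xEC = 11101100 → 3-byte char #8 = EC AB 9E.
Leading byte 0xEC = 11101100 matches 1110xxxx → 3-byte sequence.
Byte 1: 0xEC = 11101100, payload 1100 (4 bits).
Byte 2: 0xAB = 10101011 (10xxxxxx ✓), payload 101011.
Byte 3: 0x9E = 10011110 (10xxxxxx ✓), payload 011110.
Concatenate: 1100101011011110 = 0xCADE (16 bits → U+CADE).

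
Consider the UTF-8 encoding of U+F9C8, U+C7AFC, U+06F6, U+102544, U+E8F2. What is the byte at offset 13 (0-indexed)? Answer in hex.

U+F9C8 → 3-byte form EF A7 88 at offsets 0–2.
U+C7AFC → 4-byte form F3 87 AB BC at offsets 3–6.
U+06F6 → 2-byte form DB B6 at offsets 7–8.
U+102544 → 4-byte form F4 82 95 84 at offsets 9–12.
U+E8F2 → 3-byte form EE A3 B2 at offsets 13–15.
Offset 13 falls in char 5's range; it's byte 1 of EE A3 B2 = 0xEE.

0xEE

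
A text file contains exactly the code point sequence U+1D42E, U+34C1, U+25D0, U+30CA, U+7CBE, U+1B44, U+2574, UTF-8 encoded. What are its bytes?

F0 9D 90 AE E3 93 81 E2 97 90 E3 83 8A E7 B2 BE E1 AD 84 E2 95 B4

U+1D42E: 4-byte form → F0 9D 90 AE.
U+34C1: 3-byte form → E3 93 81.
U+25D0: 3-byte form → E2 97 90.
U+30CA: 3-byte form → E3 83 8A.
U+7CBE: 3-byte form → E7 B2 BE.
U+1B44: 3-byte form → E1 AD 84.
U+2574: 3-byte form → E2 95 B4.
Concatenated (22 bytes): F0 9D 90 AE E3 93 81 E2 97 90 E3 83 8A E7 B2 BE E1 AD 84 E2 95 B4.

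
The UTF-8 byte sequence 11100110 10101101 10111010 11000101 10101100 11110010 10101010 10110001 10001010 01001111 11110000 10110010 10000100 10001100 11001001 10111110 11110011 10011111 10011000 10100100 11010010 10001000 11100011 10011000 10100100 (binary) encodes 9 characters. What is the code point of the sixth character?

Offset 0: leading byte 0xE6 = 11100110 → 3-byte char #1 = E6 AD BA.
Offset 3: leading byte 0xC5 = 11000101 → 2-byte char #2 = C5 AC.
Offset 5: leading byte 0xF2 = 11110010 → 4-byte char #3 = F2 AA B1 8A.
Offset 9: leading byte 0x4F = 01001111 → 1-byte char #4 = 4F.
Offset 10: leading byte 0xF0 = 11110000 → 4-byte char #5 = F0 B2 84 8C.
Offset 14: leading byte 0xC9 = 11001001 → 2-byte char #6 = C9 BE.
Leading byte 0xC9 = 11001001 matches 110xxxxx → 2-byte sequence.
Byte 1: 0xC9 = 11001001, payload 01001 (5 bits).
Byte 2: 0xBE = 10111110 (10xxxxxx ✓), payload 111110.
Concatenate: 01001111110 = 0x27E (11 bits → U+027E).

U+027E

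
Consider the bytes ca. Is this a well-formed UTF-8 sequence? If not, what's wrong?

invalid (sequence truncated)

Leading byte 0xCA = 11001010 → 2-byte form, but only 1 byte is present.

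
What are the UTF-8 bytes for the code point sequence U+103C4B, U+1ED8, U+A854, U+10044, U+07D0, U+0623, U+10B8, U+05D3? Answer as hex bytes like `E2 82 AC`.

F4 83 B1 8B E1 BB 98 EA A1 94 F0 90 81 84 DF 90 D8 A3 E1 82 B8 D7 93

U+103C4B: 4-byte form → F4 83 B1 8B.
U+1ED8: 3-byte form → E1 BB 98.
U+A854: 3-byte form → EA A1 94.
U+10044: 4-byte form → F0 90 81 84.
U+07D0: 2-byte form → DF 90.
U+0623: 2-byte form → D8 A3.
U+10B8: 3-byte form → E1 82 B8.
U+05D3: 2-byte form → D7 93.
Concatenated (23 bytes): F4 83 B1 8B E1 BB 98 EA A1 94 F0 90 81 84 DF 90 D8 A3 E1 82 B8 D7 93.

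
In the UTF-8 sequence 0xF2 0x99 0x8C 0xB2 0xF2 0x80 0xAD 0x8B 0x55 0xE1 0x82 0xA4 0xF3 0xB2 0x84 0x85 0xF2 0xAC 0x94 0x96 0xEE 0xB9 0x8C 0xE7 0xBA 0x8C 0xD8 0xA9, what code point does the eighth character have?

U+7E8C

Offset 0: leading byte 0xF2 = 11110010 → 4-byte char #1 = F2 99 8C B2.
Offset 4: leading byte 0xF2 = 11110010 → 4-byte char #2 = F2 80 AD 8B.
Offset 8: leading byte 0x55 = 01010101 → 1-byte char #3 = 55.
Offset 9: leading byte 0xE1 = 11100001 → 3-byte char #4 = E1 82 A4.
Offset 12: leading byte 0xF3 = 11110011 → 4-byte char #5 = F3 B2 84 85.
Offset 16: leading byte 0xF2 = 11110010 → 4-byte char #6 = F2 AC 94 96.
Offset 20: leading byte 0xEE = 11101110 → 3-byte char #7 = EE B9 8C.
Offset 23: leading byte 0xE7 = 11100111 → 3-byte char #8 = E7 BA 8C.
Leading byte 0xE7 = 11100111 matches 1110xxxx → 3-byte sequence.
Byte 1: 0xE7 = 11100111, payload 0111 (4 bits).
Byte 2: 0xBA = 10111010 (10xxxxxx ✓), payload 111010.
Byte 3: 0x8C = 10001100 (10xxxxxx ✓), payload 001100.
Concatenate: 0111111010001100 = 0x7E8C (16 bits → U+7E8C).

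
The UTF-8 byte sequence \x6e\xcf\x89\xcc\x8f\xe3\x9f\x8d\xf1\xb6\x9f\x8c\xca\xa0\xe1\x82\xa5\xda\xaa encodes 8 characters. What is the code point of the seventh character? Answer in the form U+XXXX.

Offset 0: leading byte 0x6E = 01101110 → 1-byte char #1 = 6E.
Offset 1: leading byte 0xCF = 11001111 → 2-byte char #2 = CF 89.
Offset 3: leading byte 0xCC = 11001100 → 2-byte char #3 = CC 8F.
Offset 5: leading byte 0xE3 = 11100011 → 3-byte char #4 = E3 9F 8D.
Offset 8: leading byte 0xF1 = 11110001 → 4-byte char #5 = F1 B6 9F 8C.
Offset 12: leading byte 0xCA = 11001010 → 2-byte char #6 = CA A0.
Offset 14: leading byte 0xE1 = 11100001 → 3-byte char #7 = E1 82 A5.
Leading byte 0xE1 = 11100001 matches 1110xxxx → 3-byte sequence.
Byte 1: 0xE1 = 11100001, payload 0001 (4 bits).
Byte 2: 0x82 = 10000010 (10xxxxxx ✓), payload 000010.
Byte 3: 0xA5 = 10100101 (10xxxxxx ✓), payload 100101.
Concatenate: 0001000010100101 = 0x10A5 (16 bits → U+10A5).

U+10A5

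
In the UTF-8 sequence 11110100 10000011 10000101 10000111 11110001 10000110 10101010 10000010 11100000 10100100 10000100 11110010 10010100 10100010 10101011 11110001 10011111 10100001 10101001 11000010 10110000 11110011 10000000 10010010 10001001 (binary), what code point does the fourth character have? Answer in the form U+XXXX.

Offset 0: leading byte 0xF4 = 11110100 → 4-byte char #1 = F4 83 85 87.
Offset 4: leading byte 0xF1 = 11110001 → 4-byte char #2 = F1 86 AA 82.
Offset 8: leading byte 0xE0 = 11100000 → 3-byte char #3 = E0 A4 84.
Offset 11: leading byte 0xF2 = 11110010 → 4-byte char #4 = F2 94 A2 AB.
Leading byte 0xF2 = 11110010 matches 11110xxx → 4-byte sequence.
Byte 1: 0xF2 = 11110010, payload 010 (3 bits).
Byte 2: 0x94 = 10010100 (10xxxxxx ✓), payload 010100.
Byte 3: 0xA2 = 10100010 (10xxxxxx ✓), payload 100010.
Byte 4: 0xAB = 10101011 (10xxxxxx ✓), payload 101011.
Concatenate: 010010100100010101011 = 0x948AB (21 bits → U+948AB).

U+948AB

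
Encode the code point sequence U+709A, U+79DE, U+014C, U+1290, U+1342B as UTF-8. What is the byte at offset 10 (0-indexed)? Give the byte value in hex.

U+709A → 3-byte form E7 82 9A at offsets 0–2.
U+79DE → 3-byte form E7 A7 9E at offsets 3–5.
U+014C → 2-byte form C5 8C at offsets 6–7.
U+1290 → 3-byte form E1 8A 90 at offsets 8–10.
Offset 10 falls in char 4's range; it's byte 3 of E1 8A 90 = 0x90.

0x90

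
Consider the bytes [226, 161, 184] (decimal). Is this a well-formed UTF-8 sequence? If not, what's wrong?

valid

Leading byte 0xE2 = 11100010 → 3-byte form.
Continuation bytes 0xA1=10100001, 0xB8=10111000 all match 10xxxxxx.
Decoded value 0x2878 is ≥ 0x800 (shortest form) and not a surrogate.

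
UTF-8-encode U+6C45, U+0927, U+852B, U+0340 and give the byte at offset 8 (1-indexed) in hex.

1-indexed offset 8 is 0-indexed offset 7.
U+6C45 → 3-byte form E6 B1 85 at offsets 0–2.
U+0927 → 3-byte form E0 A4 A7 at offsets 3–5.
U+852B → 3-byte form E8 94 AB at offsets 6–8.
Offset 7 falls in char 3's range; it's byte 2 of E8 94 AB = 0x94.

0x94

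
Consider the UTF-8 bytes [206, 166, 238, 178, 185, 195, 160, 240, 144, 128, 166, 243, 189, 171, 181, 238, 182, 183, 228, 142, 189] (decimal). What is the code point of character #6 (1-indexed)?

U+EDB7

Offset 0: leading byte 0xCE = 11001110 → 2-byte char #1 = CE A6.
Offset 2: leading byte 0xEE = 11101110 → 3-byte char #2 = EE B2 B9.
Offset 5: leading byte 0xC3 = 11000011 → 2-byte char #3 = C3 A0.
Offset 7: leading byte 0xF0 = 11110000 → 4-byte char #4 = F0 90 80 A6.
Offset 11: leading byte 0xF3 = 11110011 → 4-byte char #5 = F3 BD AB B5.
Offset 15: leading byte 0xEE = 11101110 → 3-byte char #6 = EE B6 B7.
Leading byte 0xEE = 11101110 matches 1110xxxx → 3-byte sequence.
Byte 1: 0xEE = 11101110, payload 1110 (4 bits).
Byte 2: 0xB6 = 10110110 (10xxxxxx ✓), payload 110110.
Byte 3: 0xB7 = 10110111 (10xxxxxx ✓), payload 110111.
Concatenate: 1110110110110111 = 0xEDB7 (16 bits → U+EDB7).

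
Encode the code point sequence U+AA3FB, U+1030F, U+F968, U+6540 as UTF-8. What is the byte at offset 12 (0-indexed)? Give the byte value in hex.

0x95

U+AA3FB → 4-byte form F2 AA 8F BB at offsets 0–3.
U+1030F → 4-byte form F0 90 8C 8F at offsets 4–7.
U+F968 → 3-byte form EF A5 A8 at offsets 8–10.
U+6540 → 3-byte form E6 95 80 at offsets 11–13.
Offset 12 falls in char 4's range; it's byte 2 of E6 95 80 = 0x95.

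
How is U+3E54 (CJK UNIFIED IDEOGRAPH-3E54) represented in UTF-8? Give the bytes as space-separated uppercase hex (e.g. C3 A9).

U+3E54 = 0x3E54 = 15956 decimal. In range U+0800–U+FFFF → 3-byte form: 1110xxxx 10xxxxxx 10xxxxxx.
Binary (16 bits): 0011111001010100.
Split 4+6+6: 0011 | 111001 | 010100.
Byte 1: 11100011 = 0xE3.
Byte 2: 10111001 = 0xB9.
Byte 3: 10010100 = 0x94.

E3 B9 94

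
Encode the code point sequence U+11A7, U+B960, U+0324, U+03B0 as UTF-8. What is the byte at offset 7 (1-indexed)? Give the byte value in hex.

1-indexed offset 7 is 0-indexed offset 6.
U+11A7 → 3-byte form E1 86 A7 at offsets 0–2.
U+B960 → 3-byte form EB A5 A0 at offsets 3–5.
U+0324 → 2-byte form CC A4 at offsets 6–7.
Offset 6 falls in char 3's range; it's byte 1 of CC A4 = 0xCC.

0xCC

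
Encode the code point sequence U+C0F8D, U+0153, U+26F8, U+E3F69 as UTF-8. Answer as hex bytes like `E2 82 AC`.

F3 80 BE 8D C5 93 E2 9B B8 F3 A3 BD A9

U+C0F8D: 4-byte form → F3 80 BE 8D.
U+0153: 2-byte form → C5 93.
U+26F8: 3-byte form → E2 9B B8.
U+E3F69: 4-byte form → F3 A3 BD A9.
Concatenated (13 bytes): F3 80 BE 8D C5 93 E2 9B B8 F3 A3 BD A9.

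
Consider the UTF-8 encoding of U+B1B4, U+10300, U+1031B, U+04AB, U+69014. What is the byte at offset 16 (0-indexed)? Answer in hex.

0x94

U+B1B4 → 3-byte form EB 86 B4 at offsets 0–2.
U+10300 → 4-byte form F0 90 8C 80 at offsets 3–6.
U+1031B → 4-byte form F0 90 8C 9B at offsets 7–10.
U+04AB → 2-byte form D2 AB at offsets 11–12.
U+69014 → 4-byte form F1 A9 80 94 at offsets 13–16.
Offset 16 falls in char 5's range; it's byte 4 of F1 A9 80 94 = 0x94.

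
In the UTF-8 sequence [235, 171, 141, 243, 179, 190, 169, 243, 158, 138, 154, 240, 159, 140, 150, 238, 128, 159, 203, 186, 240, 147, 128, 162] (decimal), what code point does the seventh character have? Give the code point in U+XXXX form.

Offset 0: leading byte 0xEB = 11101011 → 3-byte char #1 = EB AB 8D.
Offset 3: leading byte 0xF3 = 11110011 → 4-byte char #2 = F3 B3 BE A9.
Offset 7: leading byte 0xF3 = 11110011 → 4-byte char #3 = F3 9E 8A 9A.
Offset 11: leading byte 0xF0 = 11110000 → 4-byte char #4 = F0 9F 8C 96.
Offset 15: leading byte 0xEE = 11101110 → 3-byte char #5 = EE 80 9F.
Offset 18: leading byte 0xCB = 11001011 → 2-byte char #6 = CB BA.
Offset 20: leading byte 0xF0 = 11110000 → 4-byte char #7 = F0 93 80 A2.
Leading byte 0xF0 = 11110000 matches 11110xxx → 4-byte sequence.
Byte 1: 0xF0 = 11110000, payload 000 (3 bits).
Byte 2: 0x93 = 10010011 (10xxxxxx ✓), payload 010011.
Byte 3: 0x80 = 10000000 (10xxxxxx ✓), payload 000000.
Byte 4: 0xA2 = 10100010 (10xxxxxx ✓), payload 100010.
Concatenate: 000010011000000100010 = 0x13022 (21 bits → U+13022).

U+13022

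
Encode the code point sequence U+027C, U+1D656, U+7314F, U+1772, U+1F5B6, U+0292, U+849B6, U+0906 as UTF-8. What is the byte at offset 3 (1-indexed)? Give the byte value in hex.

1-indexed offset 3 is 0-indexed offset 2.
U+027C → 2-byte form C9 BC at offsets 0–1.
U+1D656 → 4-byte form F0 9D 99 96 at offsets 2–5.
Offset 2 falls in char 2's range; it's byte 1 of F0 9D 99 96 = 0xF0.

0xF0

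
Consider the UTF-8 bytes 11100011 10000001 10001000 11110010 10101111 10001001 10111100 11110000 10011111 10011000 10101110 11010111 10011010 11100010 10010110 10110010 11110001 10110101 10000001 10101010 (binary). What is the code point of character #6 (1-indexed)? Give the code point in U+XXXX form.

Offset 0: leading byte 0xE3 = 11100011 → 3-byte char #1 = E3 81 88.
Offset 3: leading byte 0xF2 = 11110010 → 4-byte char #2 = F2 AF 89 BC.
Offset 7: leading byte 0xF0 = 11110000 → 4-byte char #3 = F0 9F 98 AE.
Offset 11: leading byte 0xD7 = 11010111 → 2-byte char #4 = D7 9A.
Offset 13: leading byte 0xE2 = 11100010 → 3-byte char #5 = E2 96 B2.
Offset 16: leading byte 0xF1 = 11110001 → 4-byte char #6 = F1 B5 81 AA.
Leading byte 0xF1 = 11110001 matches 11110xxx → 4-byte sequence.
Byte 1: 0xF1 = 11110001, payload 001 (3 bits).
Byte 2: 0xB5 = 10110101 (10xxxxxx ✓), payload 110101.
Byte 3: 0x81 = 10000001 (10xxxxxx ✓), payload 000001.
Byte 4: 0xAA = 10101010 (10xxxxxx ✓), payload 101010.
Concatenate: 001110101000001101010 = 0x7506A (21 bits → U+7506A).

U+7506A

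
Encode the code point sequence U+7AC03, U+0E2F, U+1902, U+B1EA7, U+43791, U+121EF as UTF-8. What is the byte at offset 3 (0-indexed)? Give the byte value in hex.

0x83

U+7AC03 → 4-byte form F1 BA B0 83 at offsets 0–3.
Offset 3 falls in char 1's range; it's byte 4 of F1 BA B0 83 = 0x83.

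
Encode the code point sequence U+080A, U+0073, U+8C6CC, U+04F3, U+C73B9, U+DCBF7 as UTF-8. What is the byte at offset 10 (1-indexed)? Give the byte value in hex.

0xB3

1-indexed offset 10 is 0-indexed offset 9.
U+080A → 3-byte form E0 A0 8A at offsets 0–2.
U+0073 → 1-byte form 73 at offsets 3–3.
U+8C6CC → 4-byte form F2 8C 9B 8C at offsets 4–7.
U+04F3 → 2-byte form D3 B3 at offsets 8–9.
Offset 9 falls in char 4's range; it's byte 2 of D3 B3 = 0xB3.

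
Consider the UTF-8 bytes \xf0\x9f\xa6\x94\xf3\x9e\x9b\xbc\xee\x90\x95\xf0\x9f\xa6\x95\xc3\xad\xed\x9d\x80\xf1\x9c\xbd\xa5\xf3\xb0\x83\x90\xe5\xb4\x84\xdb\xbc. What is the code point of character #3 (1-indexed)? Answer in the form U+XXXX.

Offset 0: leading byte 0xF0 = 11110000 → 4-byte char #1 = F0 9F A6 94.
Offset 4: leading byte 0xF3 = 11110011 → 4-byte char #2 = F3 9E 9B BC.
Offset 8: leading byte 0xEE = 11101110 → 3-byte char #3 = EE 90 95.
Leading byte 0xEE = 11101110 matches 1110xxxx → 3-byte sequence.
Byte 1: 0xEE = 11101110, payload 1110 (4 bits).
Byte 2: 0x90 = 10010000 (10xxxxxx ✓), payload 010000.
Byte 3: 0x95 = 10010101 (10xxxxxx ✓), payload 010101.
Concatenate: 1110010000010101 = 0xE415 (16 bits → U+E415).

U+E415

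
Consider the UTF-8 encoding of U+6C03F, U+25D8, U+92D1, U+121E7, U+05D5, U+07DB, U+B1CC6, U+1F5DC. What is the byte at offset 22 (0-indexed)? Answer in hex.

0xF0

U+6C03F → 4-byte form F1 AC 80 BF at offsets 0–3.
U+25D8 → 3-byte form E2 97 98 at offsets 4–6.
U+92D1 → 3-byte form E9 8B 91 at offsets 7–9.
U+121E7 → 4-byte form F0 92 87 A7 at offsets 10–13.
U+05D5 → 2-byte form D7 95 at offsets 14–15.
U+07DB → 2-byte form DF 9B at offsets 16–17.
U+B1CC6 → 4-byte form F2 B1 B3 86 at offsets 18–21.
U+1F5DC → 4-byte form F0 9F 97 9C at offsets 22–25.
Offset 22 falls in char 8's range; it's byte 1 of F0 9F 97 9C = 0xF0.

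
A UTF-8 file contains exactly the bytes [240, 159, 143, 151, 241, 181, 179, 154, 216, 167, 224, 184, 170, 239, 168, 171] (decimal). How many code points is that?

5

Byte at offset 0: 0xF0 = 11110000 → 4-byte char (#1). Advance 4.
Byte at offset 4: 0xF1 = 11110001 → 4-byte char (#2). Advance 4.
Byte at offset 8: 0xD8 = 11011000 → 2-byte char (#3). Advance 2.
Byte at offset 10: 0xE0 = 11100000 → 3-byte char (#4). Advance 3.
Byte at offset 13: 0xEF = 11101111 → 3-byte char (#5). Advance 3.
Reached end at offset 16 after 5 code points.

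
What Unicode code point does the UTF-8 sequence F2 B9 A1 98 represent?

Leading byte 0xF2 = 11110010 matches 11110xxx → 4-byte sequence.
Byte 1: 0xF2 = 11110010, payload 010 (3 bits).
Byte 2: 0xB9 = 10111001 (10xxxxxx ✓), payload 111001.
Byte 3: 0xA1 = 10100001 (10xxxxxx ✓), payload 100001.
Byte 4: 0x98 = 10011000 (10xxxxxx ✓), payload 011000.
Concatenate: 010111001100001011000 = 0xB9858 (21 bits → U+B9858).

U+B9858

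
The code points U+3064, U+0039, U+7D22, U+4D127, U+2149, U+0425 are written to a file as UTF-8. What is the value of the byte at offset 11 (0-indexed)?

0xE2

U+3064 → 3-byte form E3 81 A4 at offsets 0–2.
U+0039 → 1-byte form 39 at offsets 3–3.
U+7D22 → 3-byte form E7 B4 A2 at offsets 4–6.
U+4D127 → 4-byte form F1 8D 84 A7 at offsets 7–10.
U+2149 → 3-byte form E2 85 89 at offsets 11–13.
Offset 11 falls in char 5's range; it's byte 1 of E2 85 89 = 0xE2.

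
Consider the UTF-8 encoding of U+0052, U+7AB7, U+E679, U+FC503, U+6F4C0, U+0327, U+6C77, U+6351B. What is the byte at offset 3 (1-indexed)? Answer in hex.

0xAA

1-indexed offset 3 is 0-indexed offset 2.
U+0052 → 1-byte form 52 at offsets 0–0.
U+7AB7 → 3-byte form E7 AA B7 at offsets 1–3.
Offset 2 falls in char 2's range; it's byte 2 of E7 AA B7 = 0xAA.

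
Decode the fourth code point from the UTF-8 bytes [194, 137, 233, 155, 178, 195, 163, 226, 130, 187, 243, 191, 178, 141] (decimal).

U+20BB

Offset 0: leading byte 0xC2 = 11000010 → 2-byte char #1 = C2 89.
Offset 2: leading byte 0xE9 = 11101001 → 3-byte char #2 = E9 9B B2.
Offset 5: leading byte 0xC3 = 11000011 → 2-byte char #3 = C3 A3.
Offset 7: leading byte 0xE2 = 11100010 → 3-byte char #4 = E2 82 BB.
Leading byte 0xE2 = 11100010 matches 1110xxxx → 3-byte sequence.
Byte 1: 0xE2 = 11100010, payload 0010 (4 bits).
Byte 2: 0x82 = 10000010 (10xxxxxx ✓), payload 000010.
Byte 3: 0xBB = 10111011 (10xxxxxx ✓), payload 111011.
Concatenate: 0010000010111011 = 0x20BB (16 bits → U+20BB).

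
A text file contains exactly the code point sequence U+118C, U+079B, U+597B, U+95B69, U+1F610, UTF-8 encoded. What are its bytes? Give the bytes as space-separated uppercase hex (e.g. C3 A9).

U+118C: 3-byte form → E1 86 8C.
U+079B: 2-byte form → DE 9B.
U+597B: 3-byte form → E5 A5 BB.
U+95B69: 4-byte form → F2 95 AD A9.
U+1F610: 4-byte form → F0 9F 98 90.
Concatenated (16 bytes): E1 86 8C DE 9B E5 A5 BB F2 95 AD A9 F0 9F 98 90.

E1 86 8C DE 9B E5 A5 BB F2 95 AD A9 F0 9F 98 90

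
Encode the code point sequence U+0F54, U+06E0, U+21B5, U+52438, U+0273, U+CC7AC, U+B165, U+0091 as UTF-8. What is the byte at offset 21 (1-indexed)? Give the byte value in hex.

0xA5

1-indexed offset 21 is 0-indexed offset 20.
U+0F54 → 3-byte form E0 BD 94 at offsets 0–2.
U+06E0 → 2-byte form DB A0 at offsets 3–4.
U+21B5 → 3-byte form E2 86 B5 at offsets 5–7.
U+52438 → 4-byte form F1 92 90 B8 at offsets 8–11.
U+0273 → 2-byte form C9 B3 at offsets 12–13.
U+CC7AC → 4-byte form F3 8C 9E AC at offsets 14–17.
U+B165 → 3-byte form EB 85 A5 at offsets 18–20.
Offset 20 falls in char 7's range; it's byte 3 of EB 85 A5 = 0xA5.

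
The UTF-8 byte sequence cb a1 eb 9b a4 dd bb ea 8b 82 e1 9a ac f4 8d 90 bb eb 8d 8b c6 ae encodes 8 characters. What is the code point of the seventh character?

U+B34B

Offset 0: leading byte 0xCB = 11001011 → 2-byte char #1 = CB A1.
Offset 2: leading byte 0xEB = 11101011 → 3-byte char #2 = EB 9B A4.
Offset 5: leading byte 0xDD = 11011101 → 2-byte char #3 = DD BB.
Offset 7: leading byte 0xEA = 11101010 → 3-byte char #4 = EA 8B 82.
Offset 10: leading byte 0xE1 = 11100001 → 3-byte char #5 = E1 9A AC.
Offset 13: leading byte 0xF4 = 11110100 → 4-byte char #6 = F4 8D 90 BB.
Offset 17: leading byte 0xEB = 11101011 → 3-byte char #7 = EB 8D 8B.
Leading byte 0xEB = 11101011 matches 1110xxxx → 3-byte sequence.
Byte 1: 0xEB = 11101011, payload 1011 (4 bits).
Byte 2: 0x8D = 10001101 (10xxxxxx ✓), payload 001101.
Byte 3: 0x8B = 10001011 (10xxxxxx ✓), payload 001011.
Concatenate: 1011001101001011 = 0xB34B (16 bits → U+B34B).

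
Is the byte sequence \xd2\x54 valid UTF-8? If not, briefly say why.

invalid (non-continuation byte where continuation expected)

Leading byte 0xD2 = 11010010 → 2-byte form.
Byte 2 is 0x54 = 01010100, which is not 10xxxxxx — expected a continuation byte.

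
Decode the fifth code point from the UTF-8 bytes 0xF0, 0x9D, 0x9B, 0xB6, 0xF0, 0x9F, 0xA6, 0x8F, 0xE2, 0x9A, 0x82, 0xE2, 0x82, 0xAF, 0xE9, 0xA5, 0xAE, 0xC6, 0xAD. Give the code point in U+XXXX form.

U+996E

Offset 0: leading byte 0xF0 = 11110000 → 4-byte char #1 = F0 9D 9B B6.
Offset 4: leading byte 0xF0 = 11110000 → 4-byte char #2 = F0 9F A6 8F.
Offset 8: leading byte 0xE2 = 11100010 → 3-byte char #3 = E2 9A 82.
Offset 11: leading byte 0xE2 = 11100010 → 3-byte char #4 = E2 82 AF.
Offset 14: leading byte 0xE9 = 11101001 → 3-byte char #5 = E9 A5 AE.
Leading byte 0xE9 = 11101001 matches 1110xxxx → 3-byte sequence.
Byte 1: 0xE9 = 11101001, payload 1001 (4 bits).
Byte 2: 0xA5 = 10100101 (10xxxxxx ✓), payload 100101.
Byte 3: 0xAE = 10101110 (10xxxxxx ✓), payload 101110.
Concatenate: 1001100101101110 = 0x996E (16 bits → U+996E).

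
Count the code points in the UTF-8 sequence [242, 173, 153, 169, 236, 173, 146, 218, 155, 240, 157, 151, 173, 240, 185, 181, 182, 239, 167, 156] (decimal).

6

Byte at offset 0: 0xF2 = 11110010 → 4-byte char (#1). Advance 4.
Byte at offset 4: 0xEC = 11101100 → 3-byte char (#2). Advance 3.
Byte at offset 7: 0xDA = 11011010 → 2-byte char (#3). Advance 2.
Byte at offset 9: 0xF0 = 11110000 → 4-byte char (#4). Advance 4.
Byte at offset 13: 0xF0 = 11110000 → 4-byte char (#5). Advance 4.
Byte at offset 17: 0xEF = 11101111 → 3-byte char (#6). Advance 3.
Reached end at offset 20 after 6 code points.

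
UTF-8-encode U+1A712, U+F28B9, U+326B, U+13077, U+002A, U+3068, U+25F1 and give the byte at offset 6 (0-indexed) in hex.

0xA2

U+1A712 → 4-byte form F0 9A 9C 92 at offsets 0–3.
U+F28B9 → 4-byte form F3 B2 A2 B9 at offsets 4–7.
Offset 6 falls in char 2's range; it's byte 3 of F3 B2 A2 B9 = 0xA2.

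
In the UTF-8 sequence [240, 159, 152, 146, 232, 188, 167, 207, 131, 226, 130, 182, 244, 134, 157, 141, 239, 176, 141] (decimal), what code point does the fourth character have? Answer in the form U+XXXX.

Offset 0: leading byte 0xF0 = 11110000 → 4-byte char #1 = F0 9F 98 92.
Offset 4: leading byte 0xE8 = 11101000 → 3-byte char #2 = E8 BC A7.
Offset 7: leading byte 0xCF = 11001111 → 2-byte char #3 = CF 83.
Offset 9: leading byte 0xE2 = 11100010 → 3-byte char #4 = E2 82 B6.
Leading byte 0xE2 = 11100010 matches 1110xxxx → 3-byte sequence.
Byte 1: 0xE2 = 11100010, payload 0010 (4 bits).
Byte 2: 0x82 = 10000010 (10xxxxxx ✓), payload 000010.
Byte 3: 0xB6 = 10110110 (10xxxxxx ✓), payload 110110.
Concatenate: 0010000010110110 = 0x20B6 (16 bits → U+20B6).

U+20B6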